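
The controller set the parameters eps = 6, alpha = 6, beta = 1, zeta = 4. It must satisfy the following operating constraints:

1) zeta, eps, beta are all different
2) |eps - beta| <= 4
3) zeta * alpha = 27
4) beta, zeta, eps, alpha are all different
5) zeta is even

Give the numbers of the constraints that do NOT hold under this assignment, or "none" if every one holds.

Constraints 2, 3, 4 are violated.

1) values 4, 6, 1 are pairwise distinct  holds
2) |6 - 1| = 5; 5 > 4, exceeds bound 4  fails
3) zeta * alpha = 4 * 6 = 24, not 27  fails
4) eps = alpha = 6, not all different  fails
5) zeta = 4 is even  holds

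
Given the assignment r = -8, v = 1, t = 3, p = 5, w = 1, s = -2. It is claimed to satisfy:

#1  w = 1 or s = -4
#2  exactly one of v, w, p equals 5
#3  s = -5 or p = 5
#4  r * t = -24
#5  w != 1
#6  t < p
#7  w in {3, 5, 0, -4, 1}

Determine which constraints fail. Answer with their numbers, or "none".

#1 w = 1 = 1 (first disjunct)  ✓
#2 v=1, w=1, p=5; 1 of them equals 5  ✓
#3 s = -2 ≠ -5, but p = 5 = 5 (second disjunct)  ✓
#4 r * t = -8 * 3 = -24  ✓
#5 w = 1, but 1 is required to differ  ✗
#6 t = 3, p = 5; 3 < 5  ✓
#7 w = 1 is in {3, 5, 0, -4, 1}  ✓

Constraint 5 is violated.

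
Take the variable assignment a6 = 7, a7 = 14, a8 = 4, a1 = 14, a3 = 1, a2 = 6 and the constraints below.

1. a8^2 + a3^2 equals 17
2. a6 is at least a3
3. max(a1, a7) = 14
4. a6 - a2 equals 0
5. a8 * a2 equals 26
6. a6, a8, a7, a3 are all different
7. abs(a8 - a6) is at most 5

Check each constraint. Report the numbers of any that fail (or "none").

1. a8^2 + a3^2 = 4^2 + 1^2 = 16 + 1 = 17 — satisfied.
2. a6 = 7, a3 = 1; 7 ≥ 1 — satisfied.
3. max(14, 14) = 14 — satisfied.
4. a6 - a2 = 7 - 6 = 1, not 0 — violated.
5. a8 * a2 = 4 * 6 = 24, not 26 — violated.
6. values 7, 4, 14, 1 are pairwise distinct — satisfied.
7. abs(4 - 7) = 3; 3 ≤ 5 — satisfied.

Constraints 4 and 5 are violated.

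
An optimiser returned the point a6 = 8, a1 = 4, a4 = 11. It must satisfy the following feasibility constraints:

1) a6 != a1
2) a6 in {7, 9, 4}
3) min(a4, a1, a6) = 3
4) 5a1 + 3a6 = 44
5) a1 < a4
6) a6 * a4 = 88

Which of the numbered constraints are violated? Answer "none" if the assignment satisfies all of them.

1) a6 = 8, a1 = 4; distinct  ✓
2) a6 = 8 is not in {7, 9, 4}  ✗
3) min(11, 4, 8) = 4, not 3  ✗
4) 5a1 + 3a6 = 5(4) + 3(8) = 44  ✓
5) a1 = 4, a4 = 11; 4 < 11  ✓
6) a6 * a4 = 8 * 11 = 88  ✓

Constraints 2 and 3 are violated.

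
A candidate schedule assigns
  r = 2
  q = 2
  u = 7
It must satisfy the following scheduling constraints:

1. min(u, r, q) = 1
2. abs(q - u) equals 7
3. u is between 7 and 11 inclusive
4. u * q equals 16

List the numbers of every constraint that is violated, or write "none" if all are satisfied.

Constraints 1, 2, and 4 are violated.

1. min(7, 2, 2) = 2, not 1 — fails.
2. abs(2 - 7) = 5, not 7 — fails.
3. u = 7 lies in [7, 11] — holds.
4. u * q = 7 * 2 = 14, not 16 — fails.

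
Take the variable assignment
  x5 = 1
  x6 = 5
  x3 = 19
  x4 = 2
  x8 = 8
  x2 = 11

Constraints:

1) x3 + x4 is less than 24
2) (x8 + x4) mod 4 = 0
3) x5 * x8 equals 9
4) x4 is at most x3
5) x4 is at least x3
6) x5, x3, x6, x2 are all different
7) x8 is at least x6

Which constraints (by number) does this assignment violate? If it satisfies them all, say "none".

1) x3 + x4 = 19 + 2 = 21; 21 < 24 — holds.
2) x8 + x4 = 10; 10 mod 4 = 2, not 0 — does not hold.
3) x5 * x8 = 1 * 8 = 8, not 9 — does not hold.
4) x4 = 2, x3 = 19; 2 ≤ 19 — holds.
5) x4 = 2, x3 = 19; 2 < 19 (want ≥) — does not hold.
6) values 1, 19, 5, 11 are pairwise distinct — holds.
7) x8 = 8, x6 = 5; 8 ≥ 5 — holds.

The assignment fails constraints 2, 3, 5.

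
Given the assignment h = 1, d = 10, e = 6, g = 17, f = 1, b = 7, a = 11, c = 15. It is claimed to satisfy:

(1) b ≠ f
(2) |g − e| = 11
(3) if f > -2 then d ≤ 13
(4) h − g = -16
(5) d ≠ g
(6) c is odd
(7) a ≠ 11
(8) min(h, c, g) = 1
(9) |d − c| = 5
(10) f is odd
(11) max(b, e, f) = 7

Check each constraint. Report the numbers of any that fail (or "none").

(1) b = 7, f = 1; distinct — holds.
(2) |17 − 6| = 11 — holds.
(3) f = 1 > -2, so we need d ≤ 13; d = 10 ≤ 13 — holds.
(4) h − g = 1 − 17 = -16 — holds.
(5) d = 10, g = 17; distinct — holds.
(6) c = 15 is odd — holds.
(7) a = 11, but 11 is required to differ — fails.
(8) min(1, 15, 17) = 1 — holds.
(9) |10 − 15| = 5 — holds.
(10) f = 1 is odd — holds.
(11) max(7, 6, 1) = 7 — holds.

Violated: 7.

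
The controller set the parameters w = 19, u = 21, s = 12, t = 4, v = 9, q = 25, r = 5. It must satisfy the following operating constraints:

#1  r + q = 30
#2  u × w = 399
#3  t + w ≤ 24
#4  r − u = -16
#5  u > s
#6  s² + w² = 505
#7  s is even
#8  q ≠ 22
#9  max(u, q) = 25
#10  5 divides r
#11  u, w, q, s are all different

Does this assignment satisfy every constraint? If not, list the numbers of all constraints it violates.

#1 r + q = 5 + 25 = 30  yes
#2 u × w = 21 × 19 = 399  yes
#3 t + w = 4 + 19 = 23; 23 ≤ 24  yes
#4 r − u = 5 − 21 = -16  yes
#5 u = 21, s = 12; 21 > 12  yes
#6 s² + w² = 12² + 19² = 144 + 361 = 505  yes
#7 s = 12 is even  yes
#8 q = 25, and 25 ≠ 22  yes
#9 max(21, 25) = 25  yes
#10 5 / 5 = 1, so 5 divides 5  yes
#11 values 21, 19, 25, 12 are pairwise distinct  yes

None — every constraint holds.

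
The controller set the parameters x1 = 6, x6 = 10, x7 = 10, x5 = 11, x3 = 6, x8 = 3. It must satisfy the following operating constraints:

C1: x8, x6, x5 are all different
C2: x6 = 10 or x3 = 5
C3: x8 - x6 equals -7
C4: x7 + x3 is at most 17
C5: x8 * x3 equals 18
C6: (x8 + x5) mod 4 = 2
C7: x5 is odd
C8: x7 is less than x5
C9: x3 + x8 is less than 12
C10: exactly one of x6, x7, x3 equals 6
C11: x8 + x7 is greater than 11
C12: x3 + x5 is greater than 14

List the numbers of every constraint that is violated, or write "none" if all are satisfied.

No violations.

C1: values 3, 10, 11 are pairwise distinct  yes
C2: x6 = 10 = 10 (first disjunct)  yes
C3: x8 - x6 = 3 - 10 = -7  yes
C4: x7 + x3 = 10 + 6 = 16; 16 ≤ 17  yes
C5: x8 * x3 = 3 * 6 = 18  yes
C6: x8 + x5 = 14; 14 mod 4 = 2  yes
C7: x5 = 11 is odd  yes
C8: x7 = 10, x5 = 11; 10 < 11  yes
C9: x3 + x8 = 6 + 3 = 9; 9 < 12  yes
C10: x6=10, x7=10, x3=6; 1 of them equals 6  yes
C11: x8 + x7 = 3 + 10 = 13; 13 > 11  yes
C12: x3 + x5 = 6 + 11 = 17; 17 > 14  yes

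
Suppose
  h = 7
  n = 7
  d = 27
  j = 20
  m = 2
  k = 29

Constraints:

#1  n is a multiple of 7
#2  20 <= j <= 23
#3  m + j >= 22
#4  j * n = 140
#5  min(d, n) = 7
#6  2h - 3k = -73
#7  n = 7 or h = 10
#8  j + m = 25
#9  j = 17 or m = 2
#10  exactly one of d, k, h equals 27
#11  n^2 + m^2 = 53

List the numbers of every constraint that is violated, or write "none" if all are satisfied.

Constraint 8 does not hold.

#1 7 / 7 = 1, so 7 divides 7  OK
#2 j = 20 lies in [20, 23]  OK
#3 m + j = 2 + 20 = 22; 22 ≥ 22  OK
#4 j * n = 20 * 7 = 140  OK
#5 min(27, 7) = 7  OK
#6 2h - 3k = 2(7) - 3(29) = -73  OK
#7 n = 7 = 7 (first disjunct)  OK
#8 j + m = 20 + 2 = 22, not 25  FAIL
#9 j = 20 ≠ 17, but m = 2 = 2 (second disjunct)  OK
#10 d=27, k=29, h=7; 1 of them equals 27  OK
#11 n^2 + m^2 = 7^2 + 2^2 = 49 + 4 = 53  OK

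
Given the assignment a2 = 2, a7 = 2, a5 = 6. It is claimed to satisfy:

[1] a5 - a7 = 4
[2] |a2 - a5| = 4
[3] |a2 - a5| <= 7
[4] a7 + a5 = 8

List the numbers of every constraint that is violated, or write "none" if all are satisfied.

[1] a5 - a7 = 6 - 2 = 4 — holds.
[2] |2 - 6| = 4 — holds.
[3] |2 - 6| = 4; 4 ≤ 7 — holds.
[4] a7 + a5 = 2 + 6 = 8 — holds.

None — every constraint holds.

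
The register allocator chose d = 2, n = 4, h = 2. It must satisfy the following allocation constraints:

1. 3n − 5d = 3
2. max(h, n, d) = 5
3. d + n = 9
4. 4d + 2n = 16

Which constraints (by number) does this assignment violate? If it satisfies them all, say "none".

1. 3n − 5d = 3(4) − 5(2) = 2, not 3 — does not hold.
2. max(2, 4, 2) = 4, not 5 — does not hold.
3. d + n = 2 + 4 = 6, not 9 — does not hold.
4. 4d + 2n = 4(2) + 2(4) = 16 — holds.

Violated: 1, 2, and 3.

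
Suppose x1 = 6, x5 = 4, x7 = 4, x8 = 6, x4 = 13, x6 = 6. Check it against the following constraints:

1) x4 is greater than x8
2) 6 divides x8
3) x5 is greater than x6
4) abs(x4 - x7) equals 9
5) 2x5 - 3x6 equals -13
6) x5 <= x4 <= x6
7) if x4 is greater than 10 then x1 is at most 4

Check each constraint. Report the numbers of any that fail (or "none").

1) x4 = 13, x8 = 6; 13 > 6 — OK.
2) 6 / 6 = 1, so 6 divides 6 — OK.
3) x5 = 4, x6 = 6; 4 ≤ 6 (want >) — violated.
4) abs(13 - 4) = 9 — OK.
5) 2x5 - 3x6 = 2(4) - 3(6) = -10, not -13 — violated.
6) values 4, 13, 6; x4 = 13 is not <= x6 = 6 — violated.
7) x4 = 13 > 10, so we need x1 ≤ 4; but x1 = 6 > 4 — violated.

No — constraints 3, 5, 6, and 7 are not satisfied.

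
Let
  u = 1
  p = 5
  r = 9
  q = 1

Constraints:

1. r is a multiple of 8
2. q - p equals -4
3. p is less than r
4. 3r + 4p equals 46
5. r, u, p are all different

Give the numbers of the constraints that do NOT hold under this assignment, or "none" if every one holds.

1. 9 = 8*1 + 1, so 8 does not divide 9 — violated.
2. q - p = 1 - 5 = -4 — satisfied.
3. p = 5, r = 9; 5 < 9 — satisfied.
4. 3r + 4p = 3(9) + 4(5) = 47, not 46 — violated.
5. values 9, 1, 5 are pairwise distinct — satisfied.

The assignment fails constraints 1 and 4.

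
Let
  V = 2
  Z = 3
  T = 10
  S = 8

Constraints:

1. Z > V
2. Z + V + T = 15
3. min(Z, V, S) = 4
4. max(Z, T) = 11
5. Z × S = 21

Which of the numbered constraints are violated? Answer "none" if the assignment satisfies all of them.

The assignment fails constraints 3, 4, and 5.

1. Z = 3, V = 2; 3 > 2  true
2. Z + V + T = 3 + 2 + 10 = 15  true
3. min(3, 2, 8) = 2, not 4  false
4. max(3, 10) = 10, not 11  false
5. Z × S = 3 × 8 = 24, not 21  false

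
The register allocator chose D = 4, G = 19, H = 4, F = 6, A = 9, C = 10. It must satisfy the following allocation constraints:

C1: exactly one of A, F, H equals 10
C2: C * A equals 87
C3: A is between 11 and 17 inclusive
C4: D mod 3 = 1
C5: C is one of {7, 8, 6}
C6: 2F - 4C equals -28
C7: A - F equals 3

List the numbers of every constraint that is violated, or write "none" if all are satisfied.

C1: A=9, F=6, H=4; 0 of them equal 10, not exactly one — fails.
C2: C * A = 10 * 9 = 90, not 87 — fails.
C3: A = 9 is outside [11, 17] — fails.
C4: 4 mod 3 = 1 — holds.
C5: C = 10 is not in {7, 8, 6} — fails.
C6: 2F - 4C = 2(6) - 4(10) = -28 — holds.
C7: A - F = 9 - 6 = 3 — holds.

No — constraints 1, 2, 3, 5 are not satisfied.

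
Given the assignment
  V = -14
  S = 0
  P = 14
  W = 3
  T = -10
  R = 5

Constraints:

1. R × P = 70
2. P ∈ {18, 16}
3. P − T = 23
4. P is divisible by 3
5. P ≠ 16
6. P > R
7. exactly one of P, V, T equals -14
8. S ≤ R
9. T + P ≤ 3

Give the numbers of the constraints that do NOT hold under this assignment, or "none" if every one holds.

Constraints 2, 3, 4, 9 are violated.

1. R × P = 5 × 14 = 70  ✔
2. P = 14 is not in {18, 16}  ✘
3. P − T = 14 − (-10) = 24, not 23  ✘
4. 14 = 3×4 + 2, so 3 does not divide 14  ✘
5. P = 14, and 14 ≠ 16  ✔
6. P = 14, R = 5; 14 > 5  ✔
7. P=14, V=-14, T=-10; 1 of them equals -14  ✔
8. S = 0, R = 5; 0 ≤ 5  ✔
9. T + P = -10 + 14 = 4; 4 > 3, bound 3 not met  ✘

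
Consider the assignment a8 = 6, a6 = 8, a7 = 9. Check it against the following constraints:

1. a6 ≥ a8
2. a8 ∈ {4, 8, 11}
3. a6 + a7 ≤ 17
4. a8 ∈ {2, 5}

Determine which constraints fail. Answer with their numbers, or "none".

1. a6 = 8, a8 = 6; 8 ≥ 6 — OK.
2. a8 = 6 is not in {4, 8, 11} — violated.
3. a6 + a7 = 8 + 9 = 17; 17 ≤ 17 — OK.
4. a8 = 6 is not in {2, 5} — violated.

No — constraints 2 and 4 are not satisfied.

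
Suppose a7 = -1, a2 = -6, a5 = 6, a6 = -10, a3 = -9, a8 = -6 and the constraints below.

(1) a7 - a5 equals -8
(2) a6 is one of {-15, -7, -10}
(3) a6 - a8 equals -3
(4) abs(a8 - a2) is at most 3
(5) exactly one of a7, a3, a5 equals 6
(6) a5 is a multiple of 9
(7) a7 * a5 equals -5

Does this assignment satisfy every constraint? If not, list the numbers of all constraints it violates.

(1) a7 - a5 = -1 - 6 = -7, not -8 — fails.
(2) a6 = -10 is in {-15, -7, -10} — holds.
(3) a6 - a8 = -10 - (-6) = -4, not -3 — fails.
(4) abs(-6 - (-6)) = 0; 0 ≤ 3 — holds.
(5) a7=-1, a3=-9, a5=6; 1 of them equals 6 — holds.
(6) 6 = 9*0 + 6, so 9 does not divide 6 — fails.
(7) a7 * a5 = -1 * 6 = -6, not -5 — fails.

Constraints 1, 3, 6, 7 are violated.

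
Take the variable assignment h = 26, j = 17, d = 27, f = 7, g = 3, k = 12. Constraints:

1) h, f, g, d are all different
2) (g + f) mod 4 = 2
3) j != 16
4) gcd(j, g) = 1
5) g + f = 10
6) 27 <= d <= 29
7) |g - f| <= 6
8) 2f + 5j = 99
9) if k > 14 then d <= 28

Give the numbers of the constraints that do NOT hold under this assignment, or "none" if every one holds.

1) values 26, 7, 3, 27 are pairwise distinct  holds
2) g + f = 10; 10 mod 4 = 2  holds
3) j = 17, and 17 ≠ 16  holds
4) gcd(17, 3) = 1  holds
5) g + f = 3 + 7 = 10  holds
6) d = 27 lies in [27, 29]  holds
7) |3 - 7| = 4; 4 ≤ 6  holds
8) 2f + 5j = 2(7) + 5(17) = 99  holds
9) k = 12, not > 14; antecedent false, conditional vacuously true  holds

Yes — all constraints hold.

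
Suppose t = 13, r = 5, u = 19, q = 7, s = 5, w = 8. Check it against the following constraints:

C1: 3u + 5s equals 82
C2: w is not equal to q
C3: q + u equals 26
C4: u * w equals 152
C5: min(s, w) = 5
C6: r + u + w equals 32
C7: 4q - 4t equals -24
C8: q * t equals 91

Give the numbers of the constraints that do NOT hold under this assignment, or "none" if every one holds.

The assignment satisfies every constraint.

C1: 3u + 5s = 3(19) + 5(5) = 82 — holds.
C2: w = 8, q = 7; distinct — holds.
C3: q + u = 7 + 19 = 26 — holds.
C4: u * w = 19 * 8 = 152 — holds.
C5: min(5, 8) = 5 — holds.
C6: r + u + w = 5 + 19 + 8 = 32 — holds.
C7: 4q - 4t = 4(7) - 4(13) = -24 — holds.
C8: q * t = 7 * 13 = 91 — holds.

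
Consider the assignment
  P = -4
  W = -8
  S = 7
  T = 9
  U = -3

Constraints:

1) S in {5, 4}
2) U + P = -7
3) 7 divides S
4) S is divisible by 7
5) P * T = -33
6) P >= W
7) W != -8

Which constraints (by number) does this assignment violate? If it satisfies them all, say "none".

1) S = 7 is not in {5, 4}  FAIL
2) U + P = -3 + (-4) = -7  OK
3) 7 / 7 = 1, so 7 divides 7  OK
4) 7 / 7 = 1, so 7 divides 7  OK
5) P * T = -4 * 9 = -36, not -33  FAIL
6) P = -4, W = -8; -4 ≥ -8  OK
7) W = -8, but -8 is required to differ  FAIL

No — constraints 1, 5, 7 are not satisfied.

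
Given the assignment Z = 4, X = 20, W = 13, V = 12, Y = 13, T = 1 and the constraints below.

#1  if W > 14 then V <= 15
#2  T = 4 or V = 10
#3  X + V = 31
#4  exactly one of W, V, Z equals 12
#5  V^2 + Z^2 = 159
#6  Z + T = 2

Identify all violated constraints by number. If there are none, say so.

The assignment fails constraints 2, 3, 5, 6.

#1 W = 13, not > 14; antecedent false, conditional vacuously true  holds
#2 T = 1 ≠ 4 and V = 12 ≠ 10; both disjuncts false  fails
#3 X + V = 20 + 12 = 32, not 31  fails
#4 W=13, V=12, Z=4; 1 of them equals 12  holds
#5 V^2 + Z^2 = 12^2 + 4^2 = 144 + 16 = 160, not 159  fails
#6 Z + T = 4 + 1 = 5, not 2  fails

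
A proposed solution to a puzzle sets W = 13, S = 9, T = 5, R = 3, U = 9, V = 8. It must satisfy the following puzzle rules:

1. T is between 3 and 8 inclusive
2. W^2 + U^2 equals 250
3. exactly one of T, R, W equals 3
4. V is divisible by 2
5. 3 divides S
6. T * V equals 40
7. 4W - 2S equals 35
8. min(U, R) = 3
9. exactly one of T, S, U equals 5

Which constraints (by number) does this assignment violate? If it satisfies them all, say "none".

No — constraint 7 is not satisfied.

1. T = 5 lies in [3, 8] — OK.
2. W^2 + U^2 = 13^2 + 9^2 = 169 + 81 = 250 — OK.
3. T=5, R=3, W=13; 1 of them equals 3 — OK.
4. 8 / 2 = 4, so 2 divides 8 — OK.
5. 9 / 3 = 3, so 3 divides 9 — OK.
6. T * V = 5 * 8 = 40 — OK.
7. 4W - 2S = 4(13) - 2(9) = 34, not 35 — violated.
8. min(9, 3) = 3 — OK.
9. T=5, S=9, U=9; 1 of them equals 5 — OK.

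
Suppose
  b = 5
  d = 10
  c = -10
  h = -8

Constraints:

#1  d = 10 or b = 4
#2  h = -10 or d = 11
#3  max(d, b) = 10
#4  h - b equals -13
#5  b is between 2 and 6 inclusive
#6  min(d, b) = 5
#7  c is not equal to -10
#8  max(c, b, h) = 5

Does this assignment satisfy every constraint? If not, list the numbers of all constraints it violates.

The assignment fails constraints 2, 7.

#1 d = 10 = 10 (first disjunct)  ✔
#2 h = -8 ≠ -10 and d = 10 ≠ 11; both disjuncts false  ✘
#3 max(10, 5) = 10  ✔
#4 h - b = -8 - 5 = -13  ✔
#5 b = 5 lies in [2, 6]  ✔
#6 min(10, 5) = 5  ✔
#7 c = -10, but -10 is required to differ  ✘
#8 max(-10, 5, -8) = 5  ✔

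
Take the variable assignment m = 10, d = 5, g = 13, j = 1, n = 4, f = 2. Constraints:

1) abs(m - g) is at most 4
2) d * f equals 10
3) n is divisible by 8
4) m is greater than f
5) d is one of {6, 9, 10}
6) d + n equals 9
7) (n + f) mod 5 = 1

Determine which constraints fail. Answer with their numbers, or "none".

Constraints 3 and 5 do not hold.

1) abs(10 - 13) = 3; 3 ≤ 4 — holds.
2) d * f = 5 * 2 = 10 — holds.
3) 4 = 8*0 + 4, so 8 does not divide 4 — fails.
4) m = 10, f = 2; 10 > 2 — holds.
5) d = 5 is not in {6, 9, 10} — fails.
6) d + n = 5 + 4 = 9 — holds.
7) n + f = 6; 6 mod 5 = 1 — holds.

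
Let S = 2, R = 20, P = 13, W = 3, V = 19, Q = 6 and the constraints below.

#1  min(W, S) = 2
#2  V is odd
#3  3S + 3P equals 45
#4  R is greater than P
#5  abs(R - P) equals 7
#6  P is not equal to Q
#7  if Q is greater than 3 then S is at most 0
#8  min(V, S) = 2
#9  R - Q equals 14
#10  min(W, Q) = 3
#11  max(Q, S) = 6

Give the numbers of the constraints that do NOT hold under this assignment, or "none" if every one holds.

#1 min(3, 2) = 2  holds
#2 V = 19 is odd  holds
#3 3S + 3P = 3(2) + 3(13) = 45  holds
#4 R = 20, P = 13; 20 > 13  holds
#5 abs(20 - 13) = 7  holds
#6 P = 13, Q = 6; distinct  holds
#7 Q = 6 > 3, so we need S ≤ 0; but S = 2 > 0  fails
#8 min(19, 2) = 2  holds
#9 R - Q = 20 - 6 = 14  holds
#10 min(3, 6) = 3  holds
#11 max(6, 2) = 6  holds

The assignment fails constraint 7.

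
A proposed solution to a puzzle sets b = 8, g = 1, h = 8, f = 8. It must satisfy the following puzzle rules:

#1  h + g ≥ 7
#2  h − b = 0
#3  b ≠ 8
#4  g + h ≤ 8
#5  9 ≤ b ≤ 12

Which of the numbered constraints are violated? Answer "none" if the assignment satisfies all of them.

#1 h + g = 8 + 1 = 9; 9 ≥ 7  true
#2 h − b = 8 − 8 = 0  true
#3 b = 8, but 8 is required to differ  false
#4 g + h = 1 + 8 = 9; 9 > 8, bound 8 not met  false
#5 b = 8 is outside [9, 12]  false

The assignment fails constraints 3, 4, 5.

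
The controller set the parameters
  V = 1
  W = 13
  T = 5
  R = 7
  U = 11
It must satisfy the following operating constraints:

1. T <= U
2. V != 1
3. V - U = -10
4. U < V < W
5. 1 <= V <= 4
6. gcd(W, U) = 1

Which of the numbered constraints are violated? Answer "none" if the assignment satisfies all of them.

1. T = 5, U = 11; 5 ≤ 11  true
2. V = 1, but 1 is required to differ  false
3. V - U = 1 - 11 = -10  true
4. values 11, 1, 13; U = 11 is not < V = 1  false
5. V = 1 lies in [1, 4]  true
6. gcd(13, 11) = 1  true

Constraints 2, 4 do not hold.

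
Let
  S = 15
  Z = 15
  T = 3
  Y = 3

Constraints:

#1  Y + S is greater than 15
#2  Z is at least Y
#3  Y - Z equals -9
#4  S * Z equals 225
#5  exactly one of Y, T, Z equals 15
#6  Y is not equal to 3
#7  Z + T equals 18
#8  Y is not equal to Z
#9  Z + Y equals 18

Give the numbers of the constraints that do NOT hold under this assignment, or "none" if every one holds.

#1 Y + S = 3 + 15 = 18; 18 > 15  ✓
#2 Z = 15, Y = 3; 15 ≥ 3  ✓
#3 Y - Z = 3 - 15 = -12, not -9  ✗
#4 S * Z = 15 * 15 = 225  ✓
#5 Y=3, T=3, Z=15; 1 of them equals 15  ✓
#6 Y = 3, but 3 is required to differ  ✗
#7 Z + T = 15 + 3 = 18  ✓
#8 Y = 3, Z = 15; distinct  ✓
#9 Z + Y = 15 + 3 = 18  ✓

Constraints 3 and 6 do not hold.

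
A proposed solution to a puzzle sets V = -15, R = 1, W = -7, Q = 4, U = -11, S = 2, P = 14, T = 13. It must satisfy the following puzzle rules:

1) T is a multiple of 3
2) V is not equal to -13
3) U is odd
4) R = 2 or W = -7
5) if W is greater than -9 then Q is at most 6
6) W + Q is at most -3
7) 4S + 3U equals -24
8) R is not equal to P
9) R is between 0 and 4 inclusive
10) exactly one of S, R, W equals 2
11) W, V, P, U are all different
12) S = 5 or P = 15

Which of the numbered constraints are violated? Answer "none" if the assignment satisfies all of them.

1) 13 = 3*4 + 1, so 3 does not divide 13 — fails.
2) V = -15, and -15 ≠ -13 — holds.
3) U = -11 is odd — holds.
4) R = 1 ≠ 2, but W = -7 = -7 (second disjunct) — holds.
5) W = -7 > -9, so we need Q ≤ 6; Q = 4 ≤ 6 — holds.
6) W + Q = -7 + 4 = -3; -3 ≤ -3 — holds.
7) 4S + 3U = 4(2) + 3(-11) = -25, not -24 — fails.
8) R = 1, P = 14; distinct — holds.
9) R = 1 lies in [0, 4] — holds.
10) S=2, R=1, W=-7; 1 of them equals 2 — holds.
11) values -7, -15, 14, -11 are pairwise distinct — holds.
12) S = 2 ≠ 5 and P = 14 ≠ 15; both disjuncts false — fails.

The assignment fails constraints 1, 7, 12.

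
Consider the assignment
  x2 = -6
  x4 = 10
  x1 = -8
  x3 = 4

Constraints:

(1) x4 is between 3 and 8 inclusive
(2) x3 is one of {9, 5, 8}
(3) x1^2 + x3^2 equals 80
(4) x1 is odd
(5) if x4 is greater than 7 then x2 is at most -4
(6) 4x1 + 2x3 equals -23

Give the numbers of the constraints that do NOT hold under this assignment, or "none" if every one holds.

Constraints 1, 2, 4, and 6 do not hold.

(1) x4 = 10 is outside [3, 8]  no
(2) x3 = 4 is not in {9, 5, 8}  no
(3) x1^2 + x3^2 = (-8)^2 + 4^2 = 64 + 16 = 80  yes
(4) x1 = -8 is even  no
(5) x4 = 10 > 7, so we need x2 ≤ -4; x2 = -6 ≤ -4  yes
(6) 4x1 + 2x3 = 4(-8) + 2(4) = -24, not -23  no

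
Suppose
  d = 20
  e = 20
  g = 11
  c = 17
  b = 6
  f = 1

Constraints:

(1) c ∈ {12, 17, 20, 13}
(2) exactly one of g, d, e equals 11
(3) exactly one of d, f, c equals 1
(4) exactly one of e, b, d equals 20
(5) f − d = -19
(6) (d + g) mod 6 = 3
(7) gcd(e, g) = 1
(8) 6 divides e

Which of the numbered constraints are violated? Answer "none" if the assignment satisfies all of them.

(1) c = 17 is in {12, 17, 20, 13}  true
(2) g=11, d=20, e=20; 1 of them equals 11  true
(3) d=20, f=1, c=17; 1 of them equals 1  true
(4) e=20, b=6, d=20; 2 of them equal 20, not exactly one  false
(5) f − d = 1 − 20 = -19  true
(6) d + g = 31; 31 mod 6 = 1, not 3  false
(7) gcd(20, 11) = 1  true
(8) 20 = 6×3 + 2, so 6 does not divide 20  false

No — constraints 4, 6, and 8 are not satisfied.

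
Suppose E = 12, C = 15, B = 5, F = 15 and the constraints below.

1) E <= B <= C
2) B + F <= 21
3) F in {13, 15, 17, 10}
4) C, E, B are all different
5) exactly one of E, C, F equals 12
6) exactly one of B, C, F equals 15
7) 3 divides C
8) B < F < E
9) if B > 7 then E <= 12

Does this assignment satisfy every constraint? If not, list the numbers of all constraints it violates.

1) values 12, 5, 15; E = 12 is not <= B = 5  ✗
2) B + F = 5 + 15 = 20; 20 ≤ 21  ✓
3) F = 15 is in {13, 15, 17, 10}  ✓
4) values 15, 12, 5 are pairwise distinct  ✓
5) E=12, C=15, F=15; 1 of them equals 12  ✓
6) B=5, C=15, F=15; 2 of them equal 15, not exactly one  ✗
7) 15 / 3 = 5, so 3 divides 15  ✓
8) values 5, 15, 12; F = 15 is not < E = 12  ✗
9) B = 5, not > 7; antecedent false, conditional vacuously true  ✓

The assignment fails constraints 1, 6, and 8.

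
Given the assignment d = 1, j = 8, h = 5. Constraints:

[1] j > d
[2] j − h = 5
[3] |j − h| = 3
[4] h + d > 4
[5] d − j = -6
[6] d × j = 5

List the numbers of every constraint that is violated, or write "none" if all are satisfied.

[1] j = 8, d = 1; 8 > 1  ✓
[2] j − h = 8 − 5 = 3, not 5  ✗
[3] |8 − 5| = 3  ✓
[4] h + d = 5 + 1 = 6; 6 > 4  ✓
[5] d − j = 1 − 8 = -7, not -6  ✗
[6] d × j = 1 × 8 = 8, not 5  ✗

Constraints 2, 5, and 6 do not hold.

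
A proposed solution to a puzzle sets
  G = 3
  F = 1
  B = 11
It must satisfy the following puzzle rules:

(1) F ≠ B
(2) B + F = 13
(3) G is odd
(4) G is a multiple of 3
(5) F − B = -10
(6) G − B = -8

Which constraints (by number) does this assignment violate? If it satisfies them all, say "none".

Violated: 2.

(1) F = 1, B = 11; distinct — satisfied.
(2) B + F = 11 + 1 = 12, not 13 — violated.
(3) G = 3 is odd — satisfied.
(4) 3 / 3 = 1, so 3 divides 3 — satisfied.
(5) F − B = 1 − 11 = -10 — satisfied.
(6) G − B = 3 − 11 = -8 — satisfied.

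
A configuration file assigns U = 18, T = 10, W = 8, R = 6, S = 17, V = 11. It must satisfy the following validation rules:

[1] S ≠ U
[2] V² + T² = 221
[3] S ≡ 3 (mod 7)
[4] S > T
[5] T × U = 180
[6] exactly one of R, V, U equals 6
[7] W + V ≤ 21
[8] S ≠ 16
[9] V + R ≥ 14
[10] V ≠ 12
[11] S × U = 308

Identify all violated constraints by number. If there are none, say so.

[1] S = 17, U = 18; distinct  holds
[2] V² + T² = 11² + 10² = 121 + 100 = 221  holds
[3] 17 mod 7 = 3  holds
[4] S = 17, T = 10; 17 > 10  holds
[5] T × U = 10 × 18 = 180  holds
[6] R=6, V=11, U=18; 1 of them equals 6  holds
[7] W + V = 8 + 11 = 19; 19 ≤ 21  holds
[8] S = 17, and 17 ≠ 16  holds
[9] V + R = 11 + 6 = 17; 17 ≥ 14  holds
[10] V = 11, and 11 ≠ 12  holds
[11] S × U = 17 × 18 = 306, not 308  fails

Constraint 11 does not hold.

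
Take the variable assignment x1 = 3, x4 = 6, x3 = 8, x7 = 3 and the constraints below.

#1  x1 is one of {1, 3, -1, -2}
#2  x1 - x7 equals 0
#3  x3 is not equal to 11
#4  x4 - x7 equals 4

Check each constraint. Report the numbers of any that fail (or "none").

The assignment fails constraint 4.

#1 x1 = 3 is in {1, 3, -1, -2} — holds.
#2 x1 - x7 = 3 - 3 = 0 — holds.
#3 x3 = 8, and 8 ≠ 11 — holds.
#4 x4 - x7 = 6 - 3 = 3, not 4 — fails.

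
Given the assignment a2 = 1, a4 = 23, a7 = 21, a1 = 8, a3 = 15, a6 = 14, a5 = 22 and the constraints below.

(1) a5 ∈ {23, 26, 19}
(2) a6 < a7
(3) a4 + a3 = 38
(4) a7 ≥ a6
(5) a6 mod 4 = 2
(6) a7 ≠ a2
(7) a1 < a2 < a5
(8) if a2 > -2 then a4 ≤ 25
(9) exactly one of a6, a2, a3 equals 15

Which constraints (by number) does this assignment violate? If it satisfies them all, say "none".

(1) a5 = 22 is not in {23, 26, 19}  FAIL
(2) a6 = 14, a7 = 21; 14 < 21  OK
(3) a4 + a3 = 23 + 15 = 38  OK
(4) a7 = 21, a6 = 14; 21 ≥ 14  OK
(5) 14 mod 4 = 2  OK
(6) a7 = 21, a2 = 1; distinct  OK
(7) values 8, 1, 22; a1 = 8 is not < a2 = 1  FAIL
(8) a2 = 1 > -2, so we need a4 ≤ 25; a4 = 23 ≤ 25  OK
(9) a6=14, a2=1, a3=15; 1 of them equals 15  OK

Violated: 1, 7.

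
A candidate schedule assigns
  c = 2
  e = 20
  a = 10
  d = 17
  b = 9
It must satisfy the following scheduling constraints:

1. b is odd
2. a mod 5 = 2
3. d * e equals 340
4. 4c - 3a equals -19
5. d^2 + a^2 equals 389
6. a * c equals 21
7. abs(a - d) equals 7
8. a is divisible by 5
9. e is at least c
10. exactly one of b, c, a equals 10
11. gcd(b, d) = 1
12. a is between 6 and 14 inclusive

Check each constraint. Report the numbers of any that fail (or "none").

Constraints 2, 4, and 6 are violated.

1. b = 9 is odd — satisfied.
2. 10 mod 5 = 0, not 2 — violated.
3. d * e = 17 * 20 = 340 — satisfied.
4. 4c - 3a = 4(2) - 3(10) = -22, not -19 — violated.
5. d^2 + a^2 = 17^2 + 10^2 = 289 + 100 = 389 — satisfied.
6. a * c = 10 * 2 = 20, not 21 — violated.
7. abs(10 - 17) = 7 — satisfied.
8. 10 / 5 = 2, so 5 divides 10 — satisfied.
9. e = 20, c = 2; 20 ≥ 2 — satisfied.
10. b=9, c=2, a=10; 1 of them equals 10 — satisfied.
11. gcd(9, 17) = 1 — satisfied.
12. a = 10 lies in [6, 14] — satisfied.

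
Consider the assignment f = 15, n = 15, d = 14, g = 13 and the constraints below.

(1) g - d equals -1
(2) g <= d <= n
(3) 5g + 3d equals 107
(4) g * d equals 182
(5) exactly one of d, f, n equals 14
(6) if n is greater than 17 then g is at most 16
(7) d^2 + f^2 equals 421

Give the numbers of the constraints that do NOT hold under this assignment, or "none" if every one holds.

The assignment satisfies every constraint.

(1) g - d = 13 - 14 = -1  ✓
(2) values 13 <= 14 <= 15  ✓
(3) 5g + 3d = 5(13) + 3(14) = 107  ✓
(4) g * d = 13 * 14 = 182  ✓
(5) d=14, f=15, n=15; 1 of them equals 14  ✓
(6) n = 15, not > 17; antecedent false, conditional vacuously true  ✓
(7) d^2 + f^2 = 14^2 + 15^2 = 196 + 225 = 421  ✓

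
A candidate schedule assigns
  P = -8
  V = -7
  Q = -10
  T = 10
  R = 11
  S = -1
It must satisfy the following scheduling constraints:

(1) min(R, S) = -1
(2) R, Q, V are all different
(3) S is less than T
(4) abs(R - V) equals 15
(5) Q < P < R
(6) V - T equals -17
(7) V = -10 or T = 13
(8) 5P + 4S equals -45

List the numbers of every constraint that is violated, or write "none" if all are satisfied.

Violated: 4, 7, and 8.

(1) min(11, -1) = -1 — satisfied.
(2) values 11, -10, -7 are pairwise distinct — satisfied.
(3) S = -1, T = 10; -1 < 10 — satisfied.
(4) abs(11 - (-7)) = 18, not 15 — violated.
(5) values -10 < -8 < 11 — satisfied.
(6) V - T = -7 - 10 = -17 — satisfied.
(7) V = -7 ≠ -10 and T = 10 ≠ 13; both disjuncts false — violated.
(8) 5P + 4S = 5(-8) + 4(-1) = -44, not -45 — violated.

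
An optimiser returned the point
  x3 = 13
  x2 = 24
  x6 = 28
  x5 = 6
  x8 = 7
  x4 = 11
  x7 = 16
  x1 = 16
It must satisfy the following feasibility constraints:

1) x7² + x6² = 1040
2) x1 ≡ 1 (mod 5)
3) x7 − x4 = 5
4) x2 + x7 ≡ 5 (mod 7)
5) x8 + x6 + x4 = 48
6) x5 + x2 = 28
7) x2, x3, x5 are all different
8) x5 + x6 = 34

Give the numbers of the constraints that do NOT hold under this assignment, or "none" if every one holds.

Constraints 5, 6 are violated.

1) x7² + x6² = 16² + 28² = 256 + 784 = 1040 — satisfied.
2) 16 mod 5 = 1 — satisfied.
3) x7 − x4 = 16 − 11 = 5 — satisfied.
4) x2 + x7 = 40; 40 mod 7 = 5 — satisfied.
5) x8 + x6 + x4 = 7 + 28 + 11 = 46, not 48 — violated.
6) x5 + x2 = 6 + 24 = 30, not 28 — violated.
7) values 24, 13, 6 are pairwise distinct — satisfied.
8) x5 + x6 = 6 + 28 = 34 — satisfied.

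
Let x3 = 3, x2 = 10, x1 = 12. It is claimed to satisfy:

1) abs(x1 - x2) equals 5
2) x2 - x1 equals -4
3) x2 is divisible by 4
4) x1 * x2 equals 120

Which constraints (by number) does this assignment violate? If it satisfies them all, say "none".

1) abs(12 - 10) = 2, not 5 — does not hold.
2) x2 - x1 = 10 - 12 = -2, not -4 — does not hold.
3) 10 = 4*2 + 2, so 4 does not divide 10 — does not hold.
4) x1 * x2 = 12 * 10 = 120 — holds.

The assignment fails constraints 1, 2, 3.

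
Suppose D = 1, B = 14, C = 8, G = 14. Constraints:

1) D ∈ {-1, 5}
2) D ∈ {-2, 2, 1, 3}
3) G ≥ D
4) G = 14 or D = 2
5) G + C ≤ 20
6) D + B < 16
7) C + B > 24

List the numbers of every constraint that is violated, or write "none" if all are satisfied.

Constraints 1, 5, 7 are violated.

1) D = 1 is not in {-1, 5}  FAIL
2) D = 1 is in {-2, 2, 1, 3}  OK
3) G = 14, D = 1; 14 ≥ 1  OK
4) G = 14 = 14 (first disjunct)  OK
5) G + C = 14 + 8 = 22; 22 > 20, bound 20 not met  FAIL
6) D + B = 1 + 14 = 15; 15 < 16  OK
7) C + B = 8 + 14 = 22; 22 ≤ 24, bound 24 not met  FAIL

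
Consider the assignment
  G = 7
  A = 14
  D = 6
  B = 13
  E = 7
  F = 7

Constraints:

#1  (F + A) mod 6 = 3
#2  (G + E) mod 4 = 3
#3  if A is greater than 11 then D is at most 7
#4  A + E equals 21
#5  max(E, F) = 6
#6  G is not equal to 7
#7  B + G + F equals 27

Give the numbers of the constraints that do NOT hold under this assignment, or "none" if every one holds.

The assignment fails constraints 2, 5, and 6.

#1 F + A = 21; 21 mod 6 = 3 — holds.
#2 G + E = 14; 14 mod 4 = 2, not 3 — fails.
#3 A = 14 > 11, so we need D ≤ 7; D = 6 ≤ 7 — holds.
#4 A + E = 14 + 7 = 21 — holds.
#5 max(7, 7) = 7, not 6 — fails.
#6 G = 7, but 7 is required to differ — fails.
#7 B + G + F = 13 + 7 + 7 = 27 — holds.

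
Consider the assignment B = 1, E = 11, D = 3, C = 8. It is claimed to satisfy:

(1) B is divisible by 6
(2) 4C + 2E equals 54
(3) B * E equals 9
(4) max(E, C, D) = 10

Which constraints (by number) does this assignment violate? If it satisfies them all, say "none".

(1) 1 = 6*0 + 1, so 6 does not divide 1 — fails.
(2) 4C + 2E = 4(8) + 2(11) = 54 — holds.
(3) B * E = 1 * 11 = 11, not 9 — fails.
(4) max(11, 8, 3) = 11, not 10 — fails.

The assignment fails constraints 1, 3, and 4.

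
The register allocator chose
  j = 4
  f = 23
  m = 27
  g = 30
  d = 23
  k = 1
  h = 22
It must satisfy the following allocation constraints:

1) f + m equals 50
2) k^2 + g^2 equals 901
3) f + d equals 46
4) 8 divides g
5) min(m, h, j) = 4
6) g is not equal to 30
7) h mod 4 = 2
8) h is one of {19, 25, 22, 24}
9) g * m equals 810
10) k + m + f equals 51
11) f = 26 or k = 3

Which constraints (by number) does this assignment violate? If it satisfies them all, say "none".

The assignment fails constraints 4, 6, and 11.

1) f + m = 23 + 27 = 50 — holds.
2) k^2 + g^2 = 1^2 + 30^2 = 1 + 900 = 901 — holds.
3) f + d = 23 + 23 = 46 — holds.
4) 30 = 8*3 + 6, so 8 does not divide 30 — does not hold.
5) min(27, 22, 4) = 4 — holds.
6) g = 30, but 30 is required to differ — does not hold.
7) 22 mod 4 = 2 — holds.
8) h = 22 is in {19, 25, 22, 24} — holds.
9) g * m = 30 * 27 = 810 — holds.
10) k + m + f = 1 + 27 + 23 = 51 — holds.
11) f = 23 ≠ 26 and k = 1 ≠ 3; both disjuncts false — does not hold.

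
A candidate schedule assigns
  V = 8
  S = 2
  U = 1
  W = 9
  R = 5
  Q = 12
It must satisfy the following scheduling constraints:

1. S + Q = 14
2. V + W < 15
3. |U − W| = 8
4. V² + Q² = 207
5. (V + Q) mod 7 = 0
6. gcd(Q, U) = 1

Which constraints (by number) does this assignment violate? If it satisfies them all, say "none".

1. S + Q = 2 + 12 = 14  ✔
2. V + W = 8 + 9 = 17; 17 ≥ 15, bound 15 not met  ✘
3. |1 − 9| = 8  ✔
4. V² + Q² = 8² + 12² = 64 + 144 = 208, not 207  ✘
5. V + Q = 20; 20 mod 7 = 6, not 0  ✘
6. gcd(12, 1) = 1  ✔

Constraints 2, 4, and 5 are violated.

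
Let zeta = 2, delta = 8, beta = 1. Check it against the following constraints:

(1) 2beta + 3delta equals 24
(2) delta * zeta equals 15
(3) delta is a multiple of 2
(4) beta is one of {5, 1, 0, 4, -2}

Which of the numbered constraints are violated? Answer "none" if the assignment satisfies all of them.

(1) 2beta + 3delta = 2(1) + 3(8) = 26, not 24 — violated.
(2) delta * zeta = 8 * 2 = 16, not 15 — violated.
(3) 8 / 2 = 4, so 2 divides 8 — OK.
(4) beta = 1 is in {5, 1, 0, 4, -2} — OK.

No — constraints 1 and 2 are not satisfied.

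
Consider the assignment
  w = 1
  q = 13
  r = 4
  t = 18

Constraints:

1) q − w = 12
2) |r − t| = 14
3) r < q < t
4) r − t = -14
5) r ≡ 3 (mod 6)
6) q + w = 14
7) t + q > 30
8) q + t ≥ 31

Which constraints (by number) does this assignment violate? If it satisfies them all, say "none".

Constraint 5 does not hold.

1) q − w = 13 − 1 = 12 — holds.
2) |4 − 18| = 14 — holds.
3) values 4 < 13 < 18 — holds.
4) r − t = 4 − 18 = -14 — holds.
5) 4 mod 6 = 4, not 3 — fails.
6) q + w = 13 + 1 = 14 — holds.
7) t + q = 18 + 13 = 31; 31 > 30 — holds.
8) q + t = 13 + 18 = 31; 31 ≥ 31 — holds.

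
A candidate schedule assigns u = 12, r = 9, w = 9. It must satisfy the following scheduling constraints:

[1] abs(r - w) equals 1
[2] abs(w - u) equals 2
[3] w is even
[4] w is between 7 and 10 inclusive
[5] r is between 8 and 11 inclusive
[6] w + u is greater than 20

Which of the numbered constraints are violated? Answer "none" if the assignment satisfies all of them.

[1] abs(9 - 9) = 0, not 1 — violated.
[2] abs(9 - 12) = 3, not 2 — violated.
[3] w = 9 is odd — violated.
[4] w = 9 lies in [7, 10] — OK.
[5] r = 9 lies in [8, 11] — OK.
[6] w + u = 9 + 12 = 21; 21 > 20 — OK.

Violated: 1, 2, and 3.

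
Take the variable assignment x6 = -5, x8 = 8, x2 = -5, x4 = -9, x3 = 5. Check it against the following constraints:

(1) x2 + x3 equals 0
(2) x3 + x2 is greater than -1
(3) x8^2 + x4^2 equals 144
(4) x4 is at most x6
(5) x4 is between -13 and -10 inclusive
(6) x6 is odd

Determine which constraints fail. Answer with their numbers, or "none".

Constraints 3 and 5 are violated.

(1) x2 + x3 = -5 + 5 = 0 — holds.
(2) x3 + x2 = 5 + (-5) = 0; 0 > -1 — holds.
(3) x8^2 + x4^2 = 8^2 + (-9)^2 = 64 + 81 = 145, not 144 — does not hold.
(4) x4 = -9, x6 = -5; -9 ≤ -5 — holds.
(5) x4 = -9 is outside [-13, -10] — does not hold.
(6) x6 = -5 is odd — holds.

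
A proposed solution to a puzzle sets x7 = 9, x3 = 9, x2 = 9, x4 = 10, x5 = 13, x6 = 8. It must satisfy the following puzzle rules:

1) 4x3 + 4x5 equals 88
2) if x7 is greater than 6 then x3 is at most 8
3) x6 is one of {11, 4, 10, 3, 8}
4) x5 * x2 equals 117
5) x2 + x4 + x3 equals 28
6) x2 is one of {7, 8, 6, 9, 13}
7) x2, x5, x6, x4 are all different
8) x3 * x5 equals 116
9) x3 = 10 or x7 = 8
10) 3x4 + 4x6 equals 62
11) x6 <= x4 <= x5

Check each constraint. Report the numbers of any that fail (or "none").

1) 4x3 + 4x5 = 4(9) + 4(13) = 88 — holds.
2) x7 = 9 > 6, so we need x3 ≤ 8; but x3 = 9 > 8 — fails.
3) x6 = 8 is in {11, 4, 10, 3, 8} — holds.
4) x5 * x2 = 13 * 9 = 117 — holds.
5) x2 + x4 + x3 = 9 + 10 + 9 = 28 — holds.
6) x2 = 9 is in {7, 8, 6, 9, 13} — holds.
7) values 9, 13, 8, 10 are pairwise distinct — holds.
8) x3 * x5 = 9 * 13 = 117, not 116 — fails.
9) x3 = 9 ≠ 10 and x7 = 9 ≠ 8; both disjuncts false — fails.
10) 3x4 + 4x6 = 3(10) + 4(8) = 62 — holds.
11) values 8 <= 10 <= 13 — holds.

Constraints 2, 8, and 9 are violated.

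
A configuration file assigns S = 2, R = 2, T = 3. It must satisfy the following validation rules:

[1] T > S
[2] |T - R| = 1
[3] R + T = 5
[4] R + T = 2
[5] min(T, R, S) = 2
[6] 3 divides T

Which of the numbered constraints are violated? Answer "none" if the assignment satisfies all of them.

No — constraint 4 is not satisfied.

[1] T = 3, S = 2; 3 > 2 — holds.
[2] |3 - 2| = 1 — holds.
[3] R + T = 2 + 3 = 5 — holds.
[4] R + T = 2 + 3 = 5, not 2 — does not hold.
[5] min(3, 2, 2) = 2 — holds.
[6] 3 / 3 = 1, so 3 divides 3 — holds.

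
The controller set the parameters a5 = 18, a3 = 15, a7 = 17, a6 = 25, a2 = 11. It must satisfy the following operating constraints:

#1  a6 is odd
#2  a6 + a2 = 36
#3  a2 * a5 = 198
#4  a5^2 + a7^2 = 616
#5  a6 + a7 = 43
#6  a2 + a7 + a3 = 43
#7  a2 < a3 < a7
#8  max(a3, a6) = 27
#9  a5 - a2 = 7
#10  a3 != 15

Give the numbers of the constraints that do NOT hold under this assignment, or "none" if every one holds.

#1 a6 = 25 is odd  holds
#2 a6 + a2 = 25 + 11 = 36  holds
#3 a2 * a5 = 11 * 18 = 198  holds
#4 a5^2 + a7^2 = 18^2 + 17^2 = 324 + 289 = 613, not 616  fails
#5 a6 + a7 = 25 + 17 = 42, not 43  fails
#6 a2 + a7 + a3 = 11 + 17 + 15 = 43  holds
#7 values 11 < 15 < 17  holds
#8 max(15, 25) = 25, not 27  fails
#9 a5 - a2 = 18 - 11 = 7  holds
#10 a3 = 15, but 15 is required to differ  fails

Constraints 4, 5, 8, and 10 do not hold.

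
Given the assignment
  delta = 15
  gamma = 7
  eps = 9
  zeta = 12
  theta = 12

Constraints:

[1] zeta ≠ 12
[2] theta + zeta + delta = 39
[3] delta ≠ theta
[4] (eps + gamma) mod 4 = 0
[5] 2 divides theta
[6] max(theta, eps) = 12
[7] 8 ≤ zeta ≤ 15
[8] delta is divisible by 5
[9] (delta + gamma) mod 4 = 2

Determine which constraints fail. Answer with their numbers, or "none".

[1] zeta = 12, but 12 is required to differ — violated.
[2] theta + zeta + delta = 12 + 12 + 15 = 39 — satisfied.
[3] delta = 15, theta = 12; distinct — satisfied.
[4] eps + gamma = 16; 16 mod 4 = 0 — satisfied.
[5] 12 / 2 = 6, so 2 divides 12 — satisfied.
[6] max(12, 9) = 12 — satisfied.
[7] zeta = 12 lies in [8, 15] — satisfied.
[8] 15 / 5 = 3, so 5 divides 15 — satisfied.
[9] delta + gamma = 22; 22 mod 4 = 2 — satisfied.

Constraint 1 is violated.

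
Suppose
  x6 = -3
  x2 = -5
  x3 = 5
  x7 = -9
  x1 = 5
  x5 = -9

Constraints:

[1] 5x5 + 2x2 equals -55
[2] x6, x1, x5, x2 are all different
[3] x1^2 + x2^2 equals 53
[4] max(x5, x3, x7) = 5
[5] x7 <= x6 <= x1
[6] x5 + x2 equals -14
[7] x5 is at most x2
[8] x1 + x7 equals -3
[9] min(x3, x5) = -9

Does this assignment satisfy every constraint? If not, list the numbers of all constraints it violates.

[1] 5x5 + 2x2 = 5(-9) + 2(-5) = -55 — holds.
[2] values -3, 5, -9, -5 are pairwise distinct — holds.
[3] x1^2 + x2^2 = 5^2 + (-5)^2 = 25 + 25 = 50, not 53 — does not hold.
[4] max(-9, 5, -9) = 5 — holds.
[5] values -9 <= -3 <= 5 — holds.
[6] x5 + x2 = -9 + (-5) = -14 — holds.
[7] x5 = -9, x2 = -5; -9 ≤ -5 — holds.
[8] x1 + x7 = 5 + (-9) = -4, not -3 — does not hold.
[9] min(5, -9) = -9 — holds.

Constraints 3 and 8 do not hold.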